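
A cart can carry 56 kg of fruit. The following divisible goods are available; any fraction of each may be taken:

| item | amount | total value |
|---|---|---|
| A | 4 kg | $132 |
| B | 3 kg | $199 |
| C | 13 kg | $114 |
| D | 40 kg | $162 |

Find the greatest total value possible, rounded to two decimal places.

Take in order of value per unit:
- B (199/3 per unit): all 3 → value 199, running total 199.00
- A (132/4 per unit): all 4 → value 132, running total 331.00
- C (114/13 per unit): all 13 → value 114, running total 445.00
- D (162/40 per unit): 36 of 40 → value 36×162/40 = 145.8000, running total 590.80
Total 590.80.

590.80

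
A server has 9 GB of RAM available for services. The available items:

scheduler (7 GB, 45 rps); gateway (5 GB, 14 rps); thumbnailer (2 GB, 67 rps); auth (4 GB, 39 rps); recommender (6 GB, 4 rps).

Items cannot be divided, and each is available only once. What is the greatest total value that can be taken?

112 rps

This is a 0/1 knapsack; check combinations near the capacity.
- scheduler+thumbnailer: memory 7+2=9, value 45+67=112
- thumbnailer+auth: memory 2+4=6, value 67+39=106
- gateway+thumbnailer: memory 5+2=7, value 14+67=81
- thumbnailer+recommender: memory 2+6=8, value 67+4=71
Best: 112 rps.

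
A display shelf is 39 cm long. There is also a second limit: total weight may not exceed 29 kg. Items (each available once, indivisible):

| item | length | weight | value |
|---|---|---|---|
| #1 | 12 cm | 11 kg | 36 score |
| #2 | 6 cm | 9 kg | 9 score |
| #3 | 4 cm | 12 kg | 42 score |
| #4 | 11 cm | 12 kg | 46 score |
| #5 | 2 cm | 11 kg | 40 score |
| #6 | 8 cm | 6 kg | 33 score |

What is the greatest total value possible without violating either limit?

Feasible sets respecting both limits:
- #4+#5+#6: length 21, weight 29, value 119
- #1+#4+#6: length 31, weight 29, value 115
- #3+#5+#6: length 14, weight 29, value 115
- #1+#3+#6: length 24, weight 29, value 111
Best: 119 score.

119 score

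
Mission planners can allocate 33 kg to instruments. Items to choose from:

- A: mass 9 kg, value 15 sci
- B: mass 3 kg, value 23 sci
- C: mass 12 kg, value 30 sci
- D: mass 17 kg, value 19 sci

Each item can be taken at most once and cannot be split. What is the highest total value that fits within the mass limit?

Check high-value combinations within 33 kg:
- B+C+D: mass 3+12+17=32, value 23+30+19=72
- A+B+C: mass 9+3+12=24, value 15+23+30=68
- A+B+D: mass 9+3+17=29, value 15+23+19=57
- B+C: mass 3+12=15, value 23+30=53
- C+D: mass 12+17=29, value 30+19=49
Best: 72 sci.

72 sci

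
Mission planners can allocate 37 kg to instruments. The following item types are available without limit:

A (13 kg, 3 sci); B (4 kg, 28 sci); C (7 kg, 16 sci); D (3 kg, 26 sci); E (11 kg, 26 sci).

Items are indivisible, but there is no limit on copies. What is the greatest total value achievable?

314 sci

Best value-per-unit is D at 26/3; filling with it alone gives 12×26 = 312.
Optimal mix: 1×B + 11×D → mass 37, value 314.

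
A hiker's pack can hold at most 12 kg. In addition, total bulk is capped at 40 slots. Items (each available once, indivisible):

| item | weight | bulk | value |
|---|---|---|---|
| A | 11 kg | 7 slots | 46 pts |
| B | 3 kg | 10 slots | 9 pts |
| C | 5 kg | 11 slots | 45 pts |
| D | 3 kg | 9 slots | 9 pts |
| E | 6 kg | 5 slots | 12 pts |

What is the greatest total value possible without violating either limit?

63 pts

Feasible sets respecting both limits:
- B+C+D: weight 11, bulk 30, value 63
- C+E: weight 11, bulk 16, value 57
- B+C: weight 8, bulk 21, value 54
- C+D: weight 8, bulk 20, value 54
Best: 63 pts.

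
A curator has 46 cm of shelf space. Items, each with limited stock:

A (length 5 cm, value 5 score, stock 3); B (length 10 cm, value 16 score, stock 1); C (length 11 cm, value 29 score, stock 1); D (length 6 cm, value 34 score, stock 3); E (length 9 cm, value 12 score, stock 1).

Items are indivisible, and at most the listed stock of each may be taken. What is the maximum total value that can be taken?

152 score

Best selections within length 46 and stock limits:
- 1×A + 1×B + 1×C + 3×D: length 44, value 152
- 1×A + 1×C + 3×D + 1×E: length 43, value 148
- 1×B + 1×C + 3×D: length 39, value 147
Best: 152 score.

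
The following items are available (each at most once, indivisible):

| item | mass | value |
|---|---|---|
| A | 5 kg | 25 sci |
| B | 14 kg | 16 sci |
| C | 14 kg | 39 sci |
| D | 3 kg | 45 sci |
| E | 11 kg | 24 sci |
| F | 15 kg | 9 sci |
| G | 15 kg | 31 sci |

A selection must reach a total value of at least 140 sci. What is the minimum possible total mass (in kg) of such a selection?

Subsets with value ≥ 140, sorted by total mass:
- A+C+D+G: mass 37, value 140
- A+B+C+D+E: mass 47, value 149
Minimum mass: 37 kg.

37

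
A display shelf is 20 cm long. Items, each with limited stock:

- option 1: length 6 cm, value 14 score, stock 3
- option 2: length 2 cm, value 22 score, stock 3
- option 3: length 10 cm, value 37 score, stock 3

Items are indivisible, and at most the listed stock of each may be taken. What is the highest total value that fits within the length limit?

Best selections within length 20 and stock limits:
- 3×option 2 + 1×option 3: length 16, value 103
- 1×option 1 + 2×option 2 + 1×option 3: length 20, value 95
- 2×option 1 + 3×option 2: length 18, value 94
- 2×option 2 + 1×option 3: length 14, value 81
Best: 103 score.

103 score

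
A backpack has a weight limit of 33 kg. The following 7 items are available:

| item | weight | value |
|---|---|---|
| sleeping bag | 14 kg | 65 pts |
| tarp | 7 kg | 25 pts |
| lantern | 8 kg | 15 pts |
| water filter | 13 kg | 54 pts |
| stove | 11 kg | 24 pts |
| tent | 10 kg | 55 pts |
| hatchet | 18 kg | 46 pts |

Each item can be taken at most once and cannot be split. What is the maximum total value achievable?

This is a 0/1 knapsack; check combinations near the capacity.
- sleeping bag+tarp+tent: weight 14+7+10=31, value 65+25+55=145
- sleeping bag+lantern+tent: weight 14+8+10=32, value 65+15+55=135
- tarp+water filter+tent: weight 7+13+10=30, value 25+54+55=134
- lantern+water filter+tent: weight 8+13+10=31, value 15+54+55=124
Best: 145 pts.

145 pts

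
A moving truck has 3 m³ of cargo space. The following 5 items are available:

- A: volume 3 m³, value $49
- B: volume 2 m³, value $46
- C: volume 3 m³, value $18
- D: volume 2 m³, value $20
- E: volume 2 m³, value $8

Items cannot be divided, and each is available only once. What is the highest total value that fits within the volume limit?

Check high-value combinations within 3 m³:
- A: volume 3, value 49
- B: volume 2, value 46
- D: volume 2, value 20
Best: $49.

$49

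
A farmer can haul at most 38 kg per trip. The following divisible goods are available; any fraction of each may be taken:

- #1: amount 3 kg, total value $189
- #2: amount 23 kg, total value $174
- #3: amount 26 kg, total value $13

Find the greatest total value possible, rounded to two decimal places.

369.00

Take in order of value per unit:
- #1 (189/3 per unit): all 3 → value 189, running total 189.00
- #2 (174/23 per unit): all 23 → value 174, running total 363.00
- #3 (13/26 per unit): 12 of 26 → value 12×13/26 = 6.0000, running total 369.00
Total 369.00.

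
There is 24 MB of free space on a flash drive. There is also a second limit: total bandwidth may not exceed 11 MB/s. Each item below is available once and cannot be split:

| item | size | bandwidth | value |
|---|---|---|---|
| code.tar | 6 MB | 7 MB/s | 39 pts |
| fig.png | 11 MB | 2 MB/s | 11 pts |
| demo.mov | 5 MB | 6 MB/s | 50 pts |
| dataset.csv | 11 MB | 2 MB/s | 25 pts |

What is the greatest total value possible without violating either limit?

Feasible sets respecting both limits:
- demo.mov+dataset.csv: size 16, bandwidth 8, value 75
- code.tar+dataset.csv: size 17, bandwidth 9, value 64
- fig.png+demo.mov: size 16, bandwidth 8, value 61
Best: 75 pts.

75 pts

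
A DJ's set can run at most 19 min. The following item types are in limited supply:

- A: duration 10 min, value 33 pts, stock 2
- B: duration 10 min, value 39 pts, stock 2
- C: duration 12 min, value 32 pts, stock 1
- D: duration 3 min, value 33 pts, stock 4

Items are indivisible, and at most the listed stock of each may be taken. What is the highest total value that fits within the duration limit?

138 pts

Best selections within duration 19 and stock limits:
- 1×B + 3×D: duration 19, value 138
- 4×D: duration 12, value 132
- 1×A + 3×D: duration 19, value 132
Best: 138 pts.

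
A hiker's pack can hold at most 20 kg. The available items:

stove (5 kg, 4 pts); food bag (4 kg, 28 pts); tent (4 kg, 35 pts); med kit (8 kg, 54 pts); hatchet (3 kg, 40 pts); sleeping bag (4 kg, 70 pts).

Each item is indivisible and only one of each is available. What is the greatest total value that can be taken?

199 pts

This is a 0/1 knapsack; check combinations near the capacity.
- tent+med kit+hatchet+sleeping bag: weight 4+8+3+4=19, value 35+54+40+70=199
- food bag+med kit+hatchet+sleeping bag: weight 4+8+3+4=19, value 28+54+40+70=192
- food bag+tent+med kit+sleeping bag: weight 4+4+8+4=20, value 28+35+54+70=187
- stove+food bag+tent+hatchet+sleeping bag: weight 5+4+4+3+4=20, value 4+28+35+40+70=177
Best: 199 pts.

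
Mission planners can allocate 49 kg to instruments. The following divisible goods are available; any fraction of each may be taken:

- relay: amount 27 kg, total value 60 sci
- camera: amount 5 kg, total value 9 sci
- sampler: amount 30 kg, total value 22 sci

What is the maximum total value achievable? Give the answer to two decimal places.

Take in order of value per unit:
- relay (60/27 per unit): all 27 → value 60, running total 60.00
- camera (9/5 per unit): all 5 → value 9, running total 69.00
- sampler (22/30 per unit): 17 of 30 → value 17×22/30 = 12.4667, running total 81.47
Total 81.47.

81.47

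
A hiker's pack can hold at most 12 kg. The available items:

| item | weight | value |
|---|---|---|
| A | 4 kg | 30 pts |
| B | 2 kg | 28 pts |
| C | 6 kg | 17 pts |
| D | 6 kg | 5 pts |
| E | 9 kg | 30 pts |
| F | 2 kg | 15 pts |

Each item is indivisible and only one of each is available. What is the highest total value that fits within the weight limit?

Check high-value combinations within 12 kg:
- A+B+C: weight 4+2+6=12, value 30+28+17=75
- A+B+F: weight 4+2+2=8, value 30+28+15=73
- A+B+D: weight 4+2+6=12, value 30+28+5=63
- A+C+F: weight 4+6+2=12, value 30+17+15=62
Best: 75 pts.

75 pts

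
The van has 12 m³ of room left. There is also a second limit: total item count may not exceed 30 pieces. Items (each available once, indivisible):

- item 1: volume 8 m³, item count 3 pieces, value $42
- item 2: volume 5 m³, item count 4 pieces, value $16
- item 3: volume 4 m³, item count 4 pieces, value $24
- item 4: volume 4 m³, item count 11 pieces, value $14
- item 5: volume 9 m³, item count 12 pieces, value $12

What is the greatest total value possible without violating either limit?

$66

Feasible sets respecting both limits:
- item 1+item 3: volume 12, item count 7, value 66
- item 1+item 4: volume 12, item count 14, value 56
- item 1: volume 8, item count 3, value 42
- item 2+item 3: volume 9, item count 8, value 40
Best: $66.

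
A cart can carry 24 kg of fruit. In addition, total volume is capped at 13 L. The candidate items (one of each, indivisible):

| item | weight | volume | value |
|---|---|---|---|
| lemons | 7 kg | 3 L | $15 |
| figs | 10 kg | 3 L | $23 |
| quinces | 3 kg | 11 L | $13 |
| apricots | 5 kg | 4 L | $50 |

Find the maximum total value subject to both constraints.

$88

Feasible sets respecting both limits:
- lemons+figs+apricots: weight 22, volume 10, value 88
- figs+apricots: weight 15, volume 7, value 73
- lemons+apricots: weight 12, volume 7, value 65
Best: $88.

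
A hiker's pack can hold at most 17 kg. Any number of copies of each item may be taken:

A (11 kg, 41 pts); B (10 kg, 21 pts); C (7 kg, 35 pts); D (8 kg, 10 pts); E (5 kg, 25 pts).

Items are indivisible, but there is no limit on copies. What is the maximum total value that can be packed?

85 pts

Best value-per-unit is C at 35/7; filling with it alone gives 2×35 = 70.
Optimal mix: 1×C + 2×E → weight 17, value 85.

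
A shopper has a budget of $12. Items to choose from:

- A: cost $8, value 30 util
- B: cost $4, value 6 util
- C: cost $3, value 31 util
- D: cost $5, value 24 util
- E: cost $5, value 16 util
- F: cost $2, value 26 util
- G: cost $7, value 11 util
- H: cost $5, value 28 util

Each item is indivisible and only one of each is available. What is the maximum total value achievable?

85 util

Check high-value combinations within $12:
- C+F+H: cost 3+2+5=10, value 31+26+28=85
- C+D+F: cost 3+5+2=10, value 31+24+26=81
- D+F+H: cost 5+2+5=12, value 24+26+28=78
- C+E+F: cost 3+5+2=10, value 31+16+26=73
- E+F+H: cost 5+2+5=12, value 16+26+28=70
Best: 85 util.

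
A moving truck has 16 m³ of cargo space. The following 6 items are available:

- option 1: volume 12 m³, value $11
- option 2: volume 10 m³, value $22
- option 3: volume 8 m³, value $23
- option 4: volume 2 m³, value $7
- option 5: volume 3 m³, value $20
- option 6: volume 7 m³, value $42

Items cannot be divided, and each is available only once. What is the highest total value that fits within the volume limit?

$69

This is a 0/1 knapsack; check combinations near the capacity.
- option 4+option 5+option 6: volume 2+3+7=12, value 7+20+42=69
- option 3+option 6: volume 8+7=15, value 23+42=65
- option 5+option 6: volume 3+7=10, value 20+42=62
- option 3+option 4+option 5: volume 8+2+3=13, value 23+7+20=50
- option 4+option 6: volume 2+7=9, value 7+42=49
Best: $69.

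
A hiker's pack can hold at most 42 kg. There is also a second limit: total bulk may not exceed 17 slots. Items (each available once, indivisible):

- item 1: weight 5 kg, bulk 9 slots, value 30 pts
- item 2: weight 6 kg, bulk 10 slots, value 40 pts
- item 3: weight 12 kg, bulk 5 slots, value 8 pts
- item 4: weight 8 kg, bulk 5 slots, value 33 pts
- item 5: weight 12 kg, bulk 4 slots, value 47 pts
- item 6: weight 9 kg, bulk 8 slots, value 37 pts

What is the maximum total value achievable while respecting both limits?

Feasible sets respecting both limits:
- item 4+item 5+item 6: weight 29, bulk 17, value 117
- item 3+item 5+item 6: weight 33, bulk 17, value 92
- item 3+item 4+item 5: weight 32, bulk 14, value 88
- item 2+item 5: weight 18, bulk 14, value 87
Best: 117 pts.

117 pts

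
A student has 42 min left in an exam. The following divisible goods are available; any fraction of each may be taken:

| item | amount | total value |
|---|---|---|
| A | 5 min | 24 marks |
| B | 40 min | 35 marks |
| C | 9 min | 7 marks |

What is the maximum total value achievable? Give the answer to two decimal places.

Take in order of value per unit:
- A (24/5 per unit): all 5 → value 24, running total 24.00
- B (35/40 per unit): 37 of 40 → value 37×35/40 = 32.3750, running total 56.38
Total 56.38.

56.38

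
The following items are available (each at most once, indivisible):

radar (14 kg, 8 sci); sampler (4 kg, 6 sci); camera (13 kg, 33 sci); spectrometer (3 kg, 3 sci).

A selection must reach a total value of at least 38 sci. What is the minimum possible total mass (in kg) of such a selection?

Subsets with value ≥ 38, sorted by total mass:
- sampler+camera: mass 17, value 39
- sampler+camera+spectrometer: mass 20, value 42
- radar+camera: mass 27, value 41
Minimum mass: 17 kg.

17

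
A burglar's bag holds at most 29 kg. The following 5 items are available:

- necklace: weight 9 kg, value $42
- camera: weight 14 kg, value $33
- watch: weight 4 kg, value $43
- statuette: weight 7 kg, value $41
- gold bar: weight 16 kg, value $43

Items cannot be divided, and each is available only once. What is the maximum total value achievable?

$128

This is a 0/1 knapsack; check combinations near the capacity.
- necklace+watch+gold bar: weight 9+4+16=29, value 42+43+43=128
- watch+statuette+gold bar: weight 4+7+16=27, value 43+41+43=127
- necklace+watch+statuette: weight 9+4+7=20, value 42+43+41=126
- necklace+camera+watch: weight 9+14+4=27, value 42+33+43=118
- camera+watch+statuette: weight 14+4+7=25, value 33+43+41=117
Best: $128.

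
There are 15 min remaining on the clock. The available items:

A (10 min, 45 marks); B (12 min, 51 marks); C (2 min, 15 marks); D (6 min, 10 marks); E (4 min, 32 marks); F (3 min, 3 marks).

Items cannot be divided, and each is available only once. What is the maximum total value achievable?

This is a 0/1 knapsack; check combinations near the capacity.
- A+E: time 10+4=14, value 45+32=77
- B+C: time 12+2=14, value 51+15=66
- A+C+F: time 10+2+3=15, value 45+15+3=63
- A+C: time 10+2=12, value 45+15=60
Best: 77 marks.

77 marks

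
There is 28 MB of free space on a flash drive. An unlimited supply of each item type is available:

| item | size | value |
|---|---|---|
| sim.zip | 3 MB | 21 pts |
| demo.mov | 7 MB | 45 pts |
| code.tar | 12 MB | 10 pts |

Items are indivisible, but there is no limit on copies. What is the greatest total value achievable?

192 pts

Best value-per-unit is sim.zip at 21/3; filling with it alone gives 9×21 = 189.
Optimal mix: 7×sim.zip + 1×demo.mov → size 28, value 192.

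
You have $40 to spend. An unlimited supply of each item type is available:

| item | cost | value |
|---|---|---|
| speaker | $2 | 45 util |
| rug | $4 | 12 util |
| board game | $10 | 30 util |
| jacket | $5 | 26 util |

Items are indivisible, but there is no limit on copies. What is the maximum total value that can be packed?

Best value-per-unit is speaker at 45/2, and filling with it alone uses cost 20×2=40. No mix of the others beats 20×45 = 900.

900 util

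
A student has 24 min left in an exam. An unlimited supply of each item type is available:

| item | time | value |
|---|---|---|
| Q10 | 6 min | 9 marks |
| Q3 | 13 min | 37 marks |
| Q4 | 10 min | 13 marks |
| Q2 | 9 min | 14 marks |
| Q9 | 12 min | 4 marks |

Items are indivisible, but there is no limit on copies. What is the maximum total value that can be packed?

Best value-per-unit is Q3 at 37/13; filling with it alone gives 1×37 = 37.
Optimal mix: 1×Q3 + 1×Q2 → time 22, value 51.

51 marks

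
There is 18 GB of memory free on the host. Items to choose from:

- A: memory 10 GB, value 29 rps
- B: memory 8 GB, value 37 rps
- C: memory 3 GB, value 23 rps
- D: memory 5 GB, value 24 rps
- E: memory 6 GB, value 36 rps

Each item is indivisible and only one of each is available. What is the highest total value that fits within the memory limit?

Check high-value combinations within 18 GB:
- B+C+E: memory 8+3+6=17, value 37+23+36=96
- B+C+D: memory 8+3+5=16, value 37+23+24=84
- C+D+E: memory 3+5+6=14, value 23+24+36=83
Best: 96 rps.

96 rps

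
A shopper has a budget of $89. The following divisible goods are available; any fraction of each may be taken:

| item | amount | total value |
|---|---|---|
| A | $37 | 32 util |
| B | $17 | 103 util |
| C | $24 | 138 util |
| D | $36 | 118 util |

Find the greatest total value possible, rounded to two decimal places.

Take in order of value per unit:
- B (103/17 per unit): all 17 → value 103, running total 103.00
- C (138/24 per unit): all 24 → value 138, running total 241.00
- D (118/36 per unit): all 36 → value 118, running total 359.00
- A (32/37 per unit): 12 of 37 → value 12×32/37 = 10.3784, running total 369.38
Total 369.38.

369.38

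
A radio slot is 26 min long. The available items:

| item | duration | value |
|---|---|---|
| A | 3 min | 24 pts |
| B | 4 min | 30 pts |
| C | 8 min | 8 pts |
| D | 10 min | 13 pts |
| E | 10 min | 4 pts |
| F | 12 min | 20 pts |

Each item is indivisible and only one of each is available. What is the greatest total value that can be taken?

75 pts

Check high-value combinations within 26 min:
- A+B+C+D: duration 3+4+8+10=25, value 24+30+8+13=75
- A+B+F: duration 3+4+12=19, value 24+30+20=74
- A+B+D: duration 3+4+10=17, value 24+30+13=67
Best: 75 pts.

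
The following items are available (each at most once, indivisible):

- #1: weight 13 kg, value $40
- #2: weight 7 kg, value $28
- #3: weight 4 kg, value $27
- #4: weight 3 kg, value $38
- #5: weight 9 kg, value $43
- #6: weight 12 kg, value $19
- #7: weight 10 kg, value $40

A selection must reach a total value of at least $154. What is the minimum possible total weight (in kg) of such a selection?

33

Subsets with value ≥ 154, sorted by total weight:
- #2+#3+#4+#5+#7: weight 33, value 176
- #1+#4+#5+#7: weight 35, value 161
- #2+#3+#4+#5+#6: weight 35, value 155
Minimum weight: 33 kg.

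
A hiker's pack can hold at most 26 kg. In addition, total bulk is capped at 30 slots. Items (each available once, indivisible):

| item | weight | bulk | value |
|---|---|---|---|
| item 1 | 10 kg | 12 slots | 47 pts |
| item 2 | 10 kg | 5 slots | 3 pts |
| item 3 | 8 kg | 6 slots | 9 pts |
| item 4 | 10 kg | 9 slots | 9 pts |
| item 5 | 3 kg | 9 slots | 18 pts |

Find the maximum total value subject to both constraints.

Feasible sets respecting both limits:
- item 1+item 3+item 5: weight 21, bulk 27, value 74
- item 1+item 4+item 5: weight 23, bulk 30, value 74
- item 1+item 2+item 5: weight 23, bulk 26, value 68
Best: 74 pts.

74 pts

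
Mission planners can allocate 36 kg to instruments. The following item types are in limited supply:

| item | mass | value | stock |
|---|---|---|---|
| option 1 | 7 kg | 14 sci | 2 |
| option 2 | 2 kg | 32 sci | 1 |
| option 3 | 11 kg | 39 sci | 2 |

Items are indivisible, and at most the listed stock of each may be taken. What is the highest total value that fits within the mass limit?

Best selections within mass 36 and stock limits:
- 1×option 1 + 1×option 2 + 2×option 3: mass 31, value 124
- 1×option 2 + 2×option 3: mass 24, value 110
- 2×option 1 + 2×option 3: mass 36, value 106
- 2×option 1 + 1×option 2 + 1×option 3: mass 27, value 99
Best: 124 sci.

124 sci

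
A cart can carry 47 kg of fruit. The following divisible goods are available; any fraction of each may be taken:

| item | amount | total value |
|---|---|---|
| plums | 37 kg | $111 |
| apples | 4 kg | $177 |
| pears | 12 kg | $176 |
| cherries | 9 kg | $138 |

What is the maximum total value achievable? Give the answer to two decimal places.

557.00

Take in order of value per unit:
- apples (177/4 per unit): all 4 → value 177, running total 177.00
- cherries (138/9 per unit): all 9 → value 138, running total 315.00
- pears (176/12 per unit): all 12 → value 176, running total 491.00
- plums (111/37 per unit): 22 of 37 → value 22×111/37 = 66.0000, running total 557.00
Total 557.00.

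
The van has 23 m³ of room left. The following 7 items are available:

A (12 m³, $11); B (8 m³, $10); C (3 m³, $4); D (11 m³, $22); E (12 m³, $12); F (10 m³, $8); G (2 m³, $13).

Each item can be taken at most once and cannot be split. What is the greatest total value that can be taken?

$45

This is a 0/1 knapsack; check combinations near the capacity.
- B+D+G: volume 8+11+2=21, value 10+22+13=45
- D+F+G: volume 11+10+2=23, value 22+8+13=43
- C+D+G: volume 3+11+2=16, value 4+22+13=39
Best: $45.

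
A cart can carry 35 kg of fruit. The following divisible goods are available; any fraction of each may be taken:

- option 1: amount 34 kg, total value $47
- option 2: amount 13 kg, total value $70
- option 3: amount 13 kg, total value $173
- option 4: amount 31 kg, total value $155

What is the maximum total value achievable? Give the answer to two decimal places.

288.00

Take in order of value per unit:
- option 3 (173/13 per unit): all 13 → value 173, running total 173.00
- option 2 (70/13 per unit): all 13 → value 70, running total 243.00
- option 4 (155/31 per unit): 9 of 31 → value 9×155/31 = 45.0000, running total 288.00
Total 288.00.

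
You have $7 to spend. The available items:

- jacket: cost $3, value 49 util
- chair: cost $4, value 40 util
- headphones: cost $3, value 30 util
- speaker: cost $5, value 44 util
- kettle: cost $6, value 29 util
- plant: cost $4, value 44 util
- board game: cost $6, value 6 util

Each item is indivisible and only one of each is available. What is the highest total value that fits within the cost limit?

Check high-value combinations within $7:
- jacket+plant: cost 3+4=7, value 49+44=93
- jacket+chair: cost 3+4=7, value 49+40=89
- jacket+headphones: cost 3+3=6, value 49+30=79
- headphones+plant: cost 3+4=7, value 30+44=74
- chair+headphones: cost 4+3=7, value 40+30=70
Best: 93 util.

93 util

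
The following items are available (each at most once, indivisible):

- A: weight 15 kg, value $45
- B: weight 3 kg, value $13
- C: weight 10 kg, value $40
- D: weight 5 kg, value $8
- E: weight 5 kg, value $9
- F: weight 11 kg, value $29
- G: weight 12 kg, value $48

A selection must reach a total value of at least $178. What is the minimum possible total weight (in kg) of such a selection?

Subsets with value ≥ 178, sorted by total weight:
- A+B+C+E+F+G: weight 56, value 184
- A+B+C+D+F+G: weight 56, value 183
Minimum weight: 56 kg.

56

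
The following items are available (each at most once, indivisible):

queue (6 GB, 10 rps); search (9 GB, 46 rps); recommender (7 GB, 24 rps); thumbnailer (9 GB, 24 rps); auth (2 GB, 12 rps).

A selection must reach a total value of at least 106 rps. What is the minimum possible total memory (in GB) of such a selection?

27

Subsets with value ≥ 106, sorted by total memory:
- search+recommender+thumbnailer+auth: memory 27, value 106
- queue+search+recommender+thumbnailer+auth: memory 33, value 116
Minimum memory: 27 GB.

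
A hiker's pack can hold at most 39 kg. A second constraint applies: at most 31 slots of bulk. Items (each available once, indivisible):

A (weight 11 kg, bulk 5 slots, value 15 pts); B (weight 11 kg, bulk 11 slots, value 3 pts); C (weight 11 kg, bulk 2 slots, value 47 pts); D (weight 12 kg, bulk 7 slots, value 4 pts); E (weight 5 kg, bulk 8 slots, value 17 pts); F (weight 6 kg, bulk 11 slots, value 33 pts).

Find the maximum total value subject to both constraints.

Feasible sets respecting both limits:
- A+C+E+F: weight 33, bulk 26, value 112
- C+D+E+F: weight 34, bulk 28, value 101
- A+B+C+F: weight 39, bulk 29, value 98
- C+E+F: weight 22, bulk 21, value 97
Best: 112 pts.

112 pts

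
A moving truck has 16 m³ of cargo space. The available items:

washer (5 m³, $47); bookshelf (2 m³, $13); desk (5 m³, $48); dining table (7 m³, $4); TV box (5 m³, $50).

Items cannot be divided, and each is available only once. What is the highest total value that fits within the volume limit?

Check high-value combinations within 16 m³:
- washer+desk+TV box: volume 5+5+5=15, value 47+48+50=145
- bookshelf+desk+TV box: volume 2+5+5=12, value 13+48+50=111
- washer+bookshelf+TV box: volume 5+2+5=12, value 47+13+50=110
- washer+bookshelf+desk: volume 5+2+5=12, value 47+13+48=108
Best: $145.

$145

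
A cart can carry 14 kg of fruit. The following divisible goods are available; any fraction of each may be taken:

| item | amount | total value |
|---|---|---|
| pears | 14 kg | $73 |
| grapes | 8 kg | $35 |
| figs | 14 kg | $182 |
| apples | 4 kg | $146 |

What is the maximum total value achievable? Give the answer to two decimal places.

Take in order of value per unit:
- apples (146/4 per unit): all 4 → value 146, running total 146.00
- figs (182/14 per unit): 10 of 14 → value 10×182/14 = 130.0000, running total 276.00
Total 276.00.

276.00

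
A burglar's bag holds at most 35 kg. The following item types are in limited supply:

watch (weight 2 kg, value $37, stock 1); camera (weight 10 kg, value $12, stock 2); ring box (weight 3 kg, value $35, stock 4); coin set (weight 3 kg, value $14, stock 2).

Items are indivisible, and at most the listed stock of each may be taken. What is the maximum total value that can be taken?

Top feasible selections:
- 1×watch + 1×camera + 4×ring box + 2×coin set: weight 30, value 217
- 1×watch + 4×ring box + 2×coin set: weight 20, value 205
Best: $217.

$217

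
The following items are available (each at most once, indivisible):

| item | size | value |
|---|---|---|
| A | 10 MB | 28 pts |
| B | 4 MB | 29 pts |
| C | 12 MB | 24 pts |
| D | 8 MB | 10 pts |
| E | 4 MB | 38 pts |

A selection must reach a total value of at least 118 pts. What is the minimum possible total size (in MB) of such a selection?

30

Subsets with value ≥ 118, sorted by total size:
- A+B+C+E: size 30, value 119
- A+B+C+D+E: size 38, value 129
Minimum size: 30 MB.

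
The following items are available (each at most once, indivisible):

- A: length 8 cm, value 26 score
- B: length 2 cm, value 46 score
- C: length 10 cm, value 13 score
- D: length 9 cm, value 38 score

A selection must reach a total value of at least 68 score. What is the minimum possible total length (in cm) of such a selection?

Subsets with value ≥ 68, sorted by total length:
- A+B: length 10, value 72
- B+D: length 11, value 84
- A+B+D: length 19, value 110
Minimum length: 10 cm.

10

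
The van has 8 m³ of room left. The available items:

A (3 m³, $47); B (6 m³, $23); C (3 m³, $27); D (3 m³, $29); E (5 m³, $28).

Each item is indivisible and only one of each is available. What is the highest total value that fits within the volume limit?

Check high-value combinations within 8 m³:
- A+D: volume 3+3=6, value 47+29=76
- A+E: volume 3+5=8, value 47+28=75
- A+C: volume 3+3=6, value 47+27=74
Best: $76.

$76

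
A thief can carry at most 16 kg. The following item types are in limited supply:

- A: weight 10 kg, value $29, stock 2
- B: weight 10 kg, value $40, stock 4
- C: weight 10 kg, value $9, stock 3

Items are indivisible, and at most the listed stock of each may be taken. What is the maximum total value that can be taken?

Best selections within weight 16 and stock limits:
- 1×B: weight 10, value 40
- 1×A: weight 10, value 29
Best: $40.

$40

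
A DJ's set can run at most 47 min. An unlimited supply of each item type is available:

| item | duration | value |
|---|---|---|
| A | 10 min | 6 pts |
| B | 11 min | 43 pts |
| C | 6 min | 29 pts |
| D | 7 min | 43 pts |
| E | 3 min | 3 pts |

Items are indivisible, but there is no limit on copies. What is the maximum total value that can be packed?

Best value-per-unit is D at 43/7; filling with it alone gives 6×43 = 258.
Optimal mix: 2×C + 5×D → duration 47, value 273.

273 pts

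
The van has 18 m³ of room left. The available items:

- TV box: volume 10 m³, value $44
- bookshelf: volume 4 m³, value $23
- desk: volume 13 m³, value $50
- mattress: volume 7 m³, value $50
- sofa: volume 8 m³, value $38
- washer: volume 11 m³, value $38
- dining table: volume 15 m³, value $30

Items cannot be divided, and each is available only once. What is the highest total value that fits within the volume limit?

Check high-value combinations within 18 m³:
- TV box+mattress: volume 10+7=17, value 44+50=94
- mattress+sofa: volume 7+8=15, value 50+38=88
- mattress+washer: volume 7+11=18, value 50+38=88
- TV box+sofa: volume 10+8=18, value 44+38=82
Best: $94.

$94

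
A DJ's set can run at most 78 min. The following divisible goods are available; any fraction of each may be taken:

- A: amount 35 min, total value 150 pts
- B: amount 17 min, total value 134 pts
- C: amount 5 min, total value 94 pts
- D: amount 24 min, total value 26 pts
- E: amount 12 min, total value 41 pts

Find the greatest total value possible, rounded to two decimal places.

428.75

Take in order of value per unit:
- C (94/5 per unit): all 5 → value 94, running total 94.00
- B (134/17 per unit): all 17 → value 134, running total 228.00
- A (150/35 per unit): all 35 → value 150, running total 378.00
- E (41/12 per unit): all 12 → value 41, running total 419.00
- D (26/24 per unit): 9 of 24 → value 9×26/24 = 9.7500, running total 428.75
Total 428.75.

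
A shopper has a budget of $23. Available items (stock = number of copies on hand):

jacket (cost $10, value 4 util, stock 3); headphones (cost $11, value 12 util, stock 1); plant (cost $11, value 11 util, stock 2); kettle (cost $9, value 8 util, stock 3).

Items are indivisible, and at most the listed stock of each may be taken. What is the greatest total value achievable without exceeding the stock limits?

23 util

Top feasible selections:
- 1×headphones + 1×plant: cost 22, value 23
- 2×plant: cost 22, value 22
- 1×headphones + 1×kettle: cost 20, value 20
- 1×plant + 1×kettle: cost 20, value 19
Best: 23 util.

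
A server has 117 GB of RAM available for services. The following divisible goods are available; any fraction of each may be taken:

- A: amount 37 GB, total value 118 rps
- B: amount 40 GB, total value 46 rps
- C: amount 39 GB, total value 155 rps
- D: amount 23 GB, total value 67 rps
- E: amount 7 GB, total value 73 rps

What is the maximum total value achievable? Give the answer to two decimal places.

Take in order of value per unit:
- E (73/7 per unit): all 7 → value 73, running total 73.00
- C (155/39 per unit): all 39 → value 155, running total 228.00
- A (118/37 per unit): all 37 → value 118, running total 346.00
- D (67/23 per unit): all 23 → value 67, running total 413.00
- B (46/40 per unit): 11 of 40 → value 11×46/40 = 12.6500, running total 425.65
Total 425.65.

425.65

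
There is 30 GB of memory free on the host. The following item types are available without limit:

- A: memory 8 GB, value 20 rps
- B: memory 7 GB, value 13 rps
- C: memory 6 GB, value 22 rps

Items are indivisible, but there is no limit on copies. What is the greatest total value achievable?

Best value-per-unit is C at 22/6, and filling with it alone uses memory 5×6=30. No mix of the others beats 5×22 = 110.

110 rps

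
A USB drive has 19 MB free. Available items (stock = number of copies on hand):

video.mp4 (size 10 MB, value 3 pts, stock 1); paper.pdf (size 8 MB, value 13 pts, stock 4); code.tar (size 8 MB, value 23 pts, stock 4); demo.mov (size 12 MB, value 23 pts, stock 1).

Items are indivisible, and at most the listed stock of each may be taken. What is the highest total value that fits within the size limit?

46 pts

Best selections within size 19 and stock limits:
- 2×code.tar: size 16, value 46
- 1×paper.pdf + 1×code.tar: size 16, value 36
Best: 46 pts.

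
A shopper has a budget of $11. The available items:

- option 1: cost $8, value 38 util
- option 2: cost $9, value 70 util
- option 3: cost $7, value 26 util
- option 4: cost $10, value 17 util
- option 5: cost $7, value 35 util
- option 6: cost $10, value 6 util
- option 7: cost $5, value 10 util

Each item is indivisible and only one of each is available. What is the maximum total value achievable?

70 util

Check high-value combinations within $11:
- option 2: cost 9, value 70
- option 1: cost 8, value 38
- option 5: cost 7, value 35
- option 3: cost 7, value 26
Best: 70 util.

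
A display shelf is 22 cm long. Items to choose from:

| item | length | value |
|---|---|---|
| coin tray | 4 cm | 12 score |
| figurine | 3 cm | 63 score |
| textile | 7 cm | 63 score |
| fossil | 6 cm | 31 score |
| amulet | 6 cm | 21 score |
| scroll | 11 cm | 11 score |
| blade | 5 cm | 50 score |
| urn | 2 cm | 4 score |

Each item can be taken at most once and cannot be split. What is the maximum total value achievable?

Check high-value combinations within 22 cm:
- figurine+textile+fossil+blade: length 3+7+6+5=21, value 63+63+31+50=207
- figurine+textile+amulet+blade: length 3+7+6+5=21, value 63+63+21+50=197
- coin tray+figurine+textile+blade+urn: length 4+3+7+5+2=21, value 12+63+63+50+4=192
Best: 207 score.

207 score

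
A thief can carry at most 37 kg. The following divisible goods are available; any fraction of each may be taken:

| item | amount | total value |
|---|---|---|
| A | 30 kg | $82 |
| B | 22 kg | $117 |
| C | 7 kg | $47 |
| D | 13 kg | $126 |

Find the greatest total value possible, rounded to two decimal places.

Take in order of value per unit:
- D (126/13 per unit): all 13 → value 126, running total 126.00
- C (47/7 per unit): all 7 → value 47, running total 173.00
- B (117/22 per unit): 17 of 22 → value 17×117/22 = 90.4091, running total 263.41
Total 263.41.

263.41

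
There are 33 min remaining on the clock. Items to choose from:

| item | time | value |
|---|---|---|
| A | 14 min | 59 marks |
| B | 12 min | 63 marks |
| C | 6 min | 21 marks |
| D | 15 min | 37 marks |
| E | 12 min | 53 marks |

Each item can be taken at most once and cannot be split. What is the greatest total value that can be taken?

143 marks

Check high-value combinations within 33 min:
- A+B+C: time 14+12+6=32, value 59+63+21=143
- B+C+E: time 12+6+12=30, value 63+21+53=137
- A+C+E: time 14+6+12=32, value 59+21+53=133
- A+B: time 14+12=26, value 59+63=122
- B+C+D: time 12+6+15=33, value 63+21+37=121
Best: 143 marks.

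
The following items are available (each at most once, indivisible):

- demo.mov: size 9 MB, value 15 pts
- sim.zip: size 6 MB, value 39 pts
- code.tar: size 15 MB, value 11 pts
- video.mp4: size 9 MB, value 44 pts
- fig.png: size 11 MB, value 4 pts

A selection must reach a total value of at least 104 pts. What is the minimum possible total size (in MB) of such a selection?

Subsets with value ≥ 104, sorted by total size:
- demo.mov+sim.zip+code.tar+video.mp4: size 39, value 109
- demo.mov+sim.zip+code.tar+video.mp4+fig.png: size 50, value 113
Minimum size: 39 MB.

39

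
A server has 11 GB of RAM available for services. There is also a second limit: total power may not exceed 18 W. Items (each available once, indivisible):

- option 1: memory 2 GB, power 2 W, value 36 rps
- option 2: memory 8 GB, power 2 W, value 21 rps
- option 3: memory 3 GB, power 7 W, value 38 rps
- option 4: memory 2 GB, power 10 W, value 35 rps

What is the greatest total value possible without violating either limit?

74 rps

Feasible sets respecting both limits:
- option 1+option 3: memory 5, power 9, value 74
- option 3+option 4: memory 5, power 17, value 73
- option 1+option 4: memory 4, power 12, value 71
Best: 74 rps.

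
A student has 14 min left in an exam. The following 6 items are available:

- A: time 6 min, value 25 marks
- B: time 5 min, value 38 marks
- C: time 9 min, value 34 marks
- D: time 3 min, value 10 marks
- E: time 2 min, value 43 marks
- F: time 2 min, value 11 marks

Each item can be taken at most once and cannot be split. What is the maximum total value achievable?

106 marks

Check high-value combinations within 14 min:
- A+B+E: time 6+5+2=13, value 25+38+43=106
- B+D+E+F: time 5+3+2+2=12, value 38+10+43+11=102
- B+E+F: time 5+2+2=9, value 38+43+11=92
- B+D+E: time 5+3+2=10, value 38+10+43=91
- A+D+E+F: time 6+3+2+2=13, value 25+10+43+11=89
Best: 106 marks.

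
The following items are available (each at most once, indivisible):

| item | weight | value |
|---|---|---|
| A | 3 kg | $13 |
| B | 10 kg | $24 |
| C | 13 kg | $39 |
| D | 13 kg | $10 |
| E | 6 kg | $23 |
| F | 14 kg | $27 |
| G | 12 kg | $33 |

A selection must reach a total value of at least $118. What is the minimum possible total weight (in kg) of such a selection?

Subsets with value ≥ 118, sorted by total weight:
- B+C+E+G: weight 41, value 119
- A+B+C+E+G: weight 44, value 132
- C+E+F+G: weight 45, value 122
- A+B+E+F+G: weight 45, value 120
Minimum weight: 41 kg.

41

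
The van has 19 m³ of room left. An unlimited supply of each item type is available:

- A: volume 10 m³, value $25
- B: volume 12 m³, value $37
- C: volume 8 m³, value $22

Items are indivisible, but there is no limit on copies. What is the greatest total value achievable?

Best value-per-unit is B at 37/12; filling with it alone gives 1×37 = 37.
Optimal mix: 1×A + 1×C → volume 18, value 47.

$47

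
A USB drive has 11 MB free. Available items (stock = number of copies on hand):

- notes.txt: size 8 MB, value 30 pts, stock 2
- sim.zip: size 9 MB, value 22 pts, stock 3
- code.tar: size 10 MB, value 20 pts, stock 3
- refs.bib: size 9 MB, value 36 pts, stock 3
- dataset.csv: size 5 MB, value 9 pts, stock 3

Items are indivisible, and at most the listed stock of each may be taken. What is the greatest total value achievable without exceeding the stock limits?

Top feasible selections:
- 1×refs.bib: size 9, value 36
- 1×notes.txt: size 8, value 30
Best: 36 pts.

36 pts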